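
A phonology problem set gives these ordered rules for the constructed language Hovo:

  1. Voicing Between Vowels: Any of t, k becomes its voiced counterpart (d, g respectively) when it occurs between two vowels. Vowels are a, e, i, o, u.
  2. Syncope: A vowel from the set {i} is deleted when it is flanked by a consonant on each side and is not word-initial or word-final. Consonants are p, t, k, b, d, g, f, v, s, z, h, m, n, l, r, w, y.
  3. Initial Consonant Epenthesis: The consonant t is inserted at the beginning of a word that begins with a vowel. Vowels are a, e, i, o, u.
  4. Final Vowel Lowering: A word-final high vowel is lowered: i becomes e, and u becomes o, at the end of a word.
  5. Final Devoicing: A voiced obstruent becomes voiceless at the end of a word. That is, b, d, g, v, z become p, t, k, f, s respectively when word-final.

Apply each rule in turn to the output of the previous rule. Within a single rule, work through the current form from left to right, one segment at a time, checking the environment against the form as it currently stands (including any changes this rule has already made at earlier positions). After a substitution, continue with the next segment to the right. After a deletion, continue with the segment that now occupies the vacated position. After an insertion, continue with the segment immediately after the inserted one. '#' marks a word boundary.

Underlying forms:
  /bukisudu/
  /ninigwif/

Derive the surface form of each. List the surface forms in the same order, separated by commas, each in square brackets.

/bukisudu/:
  1 Voicing Between Vowels: [bukisudu] → [bugisudu]
  2 Syncope: [bugisudu] → [bugsudu]
  3 Initial Consonant Epenthesis: no change — [bugsudu]
  4 Final Vowel Lowering: [bugsudu] → [bugsudo]
  5 Final Devoicing: no change — [bugsudo]
/ninigwif/:
  1 Voicing Between Vowels: no change — [ninigwif]
  2 Syncope: [ninigwif] → [nngwf]
  3 Initial Consonant Epenthesis: no change — [nngwf]
  4 Final Vowel Lowering: no change — [nngwf]
  5 Final Devoicing: no change — [nngwf]

[bugsudo], [nngwf]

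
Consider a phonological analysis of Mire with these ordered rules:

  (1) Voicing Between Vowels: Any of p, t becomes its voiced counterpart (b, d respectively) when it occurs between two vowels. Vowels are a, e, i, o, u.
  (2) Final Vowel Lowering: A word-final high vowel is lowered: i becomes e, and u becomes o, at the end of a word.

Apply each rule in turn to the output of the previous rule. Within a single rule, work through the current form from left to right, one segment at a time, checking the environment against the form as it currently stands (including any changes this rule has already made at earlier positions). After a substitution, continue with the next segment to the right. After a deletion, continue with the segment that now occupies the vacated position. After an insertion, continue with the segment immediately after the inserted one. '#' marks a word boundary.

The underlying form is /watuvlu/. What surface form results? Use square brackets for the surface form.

[waduvlo]

(1) Voicing Between Vowels: [watuvlu] → [waduvlu]
(2) Final Vowel Lowering: [waduvlu] → [waduvlo]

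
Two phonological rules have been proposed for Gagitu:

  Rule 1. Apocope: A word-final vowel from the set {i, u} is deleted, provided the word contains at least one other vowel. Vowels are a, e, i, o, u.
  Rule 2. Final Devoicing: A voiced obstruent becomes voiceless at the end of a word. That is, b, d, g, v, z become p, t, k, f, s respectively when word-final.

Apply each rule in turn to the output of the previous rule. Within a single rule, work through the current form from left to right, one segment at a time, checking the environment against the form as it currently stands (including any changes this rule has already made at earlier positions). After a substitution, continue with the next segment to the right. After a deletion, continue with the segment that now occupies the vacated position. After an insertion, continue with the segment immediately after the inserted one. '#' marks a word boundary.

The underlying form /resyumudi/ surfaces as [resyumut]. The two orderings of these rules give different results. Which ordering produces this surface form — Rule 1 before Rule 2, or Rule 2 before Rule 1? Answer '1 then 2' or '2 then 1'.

Order 1 then 2:
  1 Apocope: [resyumudi] → [resyumud]
  2 Final Devoicing: [resyumud] → [resyumut]
  result: [resyumut]
Order 2 then 1:
  2 Final Devoicing: no change — [resyumudi]
  1 Apocope: [resyumudi] → [resyumud]
  result: [resyumud]

1 then 2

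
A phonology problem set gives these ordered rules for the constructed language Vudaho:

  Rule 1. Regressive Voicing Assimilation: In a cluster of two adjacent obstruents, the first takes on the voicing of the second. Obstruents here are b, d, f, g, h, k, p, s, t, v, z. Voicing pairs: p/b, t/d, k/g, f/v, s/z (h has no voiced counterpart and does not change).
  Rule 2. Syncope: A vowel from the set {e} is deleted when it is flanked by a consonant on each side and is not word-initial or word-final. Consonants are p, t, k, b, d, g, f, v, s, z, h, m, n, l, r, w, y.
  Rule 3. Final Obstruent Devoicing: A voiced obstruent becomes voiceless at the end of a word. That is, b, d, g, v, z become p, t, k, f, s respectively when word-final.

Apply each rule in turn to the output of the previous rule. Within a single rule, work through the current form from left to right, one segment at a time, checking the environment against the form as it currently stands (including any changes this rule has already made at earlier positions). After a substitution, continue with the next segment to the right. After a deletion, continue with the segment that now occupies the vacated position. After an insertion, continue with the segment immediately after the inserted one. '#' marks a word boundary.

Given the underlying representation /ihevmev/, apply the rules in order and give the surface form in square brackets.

[ihvmf]

Rule 1 Regressive Voicing Assimilation: no change — [ihevmev]
Rule 2 Syncope: [ihevmev] → [ihvmv]
Rule 3 Final Obstruent Devoicing: [ihvmv] → [ihvmf]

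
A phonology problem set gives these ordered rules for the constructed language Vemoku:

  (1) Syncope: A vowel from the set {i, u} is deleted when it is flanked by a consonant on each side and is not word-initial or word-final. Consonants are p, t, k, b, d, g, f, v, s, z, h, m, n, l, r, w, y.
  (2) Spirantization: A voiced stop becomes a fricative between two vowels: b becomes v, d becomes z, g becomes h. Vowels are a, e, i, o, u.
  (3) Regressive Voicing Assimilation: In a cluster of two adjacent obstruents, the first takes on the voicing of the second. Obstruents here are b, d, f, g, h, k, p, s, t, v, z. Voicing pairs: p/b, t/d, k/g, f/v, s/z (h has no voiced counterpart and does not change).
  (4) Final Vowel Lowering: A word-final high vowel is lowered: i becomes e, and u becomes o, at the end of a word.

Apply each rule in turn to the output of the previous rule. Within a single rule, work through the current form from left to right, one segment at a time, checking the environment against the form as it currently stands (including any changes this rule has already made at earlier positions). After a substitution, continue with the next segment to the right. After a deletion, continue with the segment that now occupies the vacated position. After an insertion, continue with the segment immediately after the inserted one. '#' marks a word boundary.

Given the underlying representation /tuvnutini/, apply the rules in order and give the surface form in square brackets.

[dvntne]

(1) Syncope: [tuvnutini] → [tvntni]
(2) Spirantization: no change — [tvntni]
(3) Regressive Voicing Assimilation: [tvntni] → [dvntni]
(4) Final Vowel Lowering: [dvntni] → [dvntne]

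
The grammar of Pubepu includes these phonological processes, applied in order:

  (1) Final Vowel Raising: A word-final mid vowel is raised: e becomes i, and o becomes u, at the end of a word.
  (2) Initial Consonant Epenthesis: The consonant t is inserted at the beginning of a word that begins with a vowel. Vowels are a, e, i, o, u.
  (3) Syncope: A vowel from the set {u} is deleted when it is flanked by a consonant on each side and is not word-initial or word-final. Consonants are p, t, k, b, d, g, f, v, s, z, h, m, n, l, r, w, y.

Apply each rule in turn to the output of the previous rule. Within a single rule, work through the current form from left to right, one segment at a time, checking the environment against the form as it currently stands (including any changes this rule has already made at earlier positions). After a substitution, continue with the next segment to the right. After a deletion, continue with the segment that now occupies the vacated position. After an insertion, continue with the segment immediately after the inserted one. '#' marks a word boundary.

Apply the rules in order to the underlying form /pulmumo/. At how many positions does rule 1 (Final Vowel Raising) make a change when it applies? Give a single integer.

1

(1) Final Vowel Raising: [pulmumo] → [pulmumu]
(2) Initial Consonant Epenthesis: no change — [pulmumu]
(3) Syncope: [pulmumu] → [plmmu]
Rule 1 changed 1 position(s).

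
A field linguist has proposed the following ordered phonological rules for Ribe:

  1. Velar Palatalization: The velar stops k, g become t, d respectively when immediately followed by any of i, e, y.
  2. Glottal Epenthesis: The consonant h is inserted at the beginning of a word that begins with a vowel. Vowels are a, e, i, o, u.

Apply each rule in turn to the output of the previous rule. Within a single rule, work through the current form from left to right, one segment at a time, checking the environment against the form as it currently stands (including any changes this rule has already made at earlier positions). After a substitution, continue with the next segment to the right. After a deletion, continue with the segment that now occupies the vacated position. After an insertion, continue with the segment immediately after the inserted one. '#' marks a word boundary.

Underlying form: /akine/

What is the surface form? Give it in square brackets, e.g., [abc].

[hatine]

1 Velar Palatalization: [akine] → [atine]
2 Glottal Epenthesis: [atine] → [hatine]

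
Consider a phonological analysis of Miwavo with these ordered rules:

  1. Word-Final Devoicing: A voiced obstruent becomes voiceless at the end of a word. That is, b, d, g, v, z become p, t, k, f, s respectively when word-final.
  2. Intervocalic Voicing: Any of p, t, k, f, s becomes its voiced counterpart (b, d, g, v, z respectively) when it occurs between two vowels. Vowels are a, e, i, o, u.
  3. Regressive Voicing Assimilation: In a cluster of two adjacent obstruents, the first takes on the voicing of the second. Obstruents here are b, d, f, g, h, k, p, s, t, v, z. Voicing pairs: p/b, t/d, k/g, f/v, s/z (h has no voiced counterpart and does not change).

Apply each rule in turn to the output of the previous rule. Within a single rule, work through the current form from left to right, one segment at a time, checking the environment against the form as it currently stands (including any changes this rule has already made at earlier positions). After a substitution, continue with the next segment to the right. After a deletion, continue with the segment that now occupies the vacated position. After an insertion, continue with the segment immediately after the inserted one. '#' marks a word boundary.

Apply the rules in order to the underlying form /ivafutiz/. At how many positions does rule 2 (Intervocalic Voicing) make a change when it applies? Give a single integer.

2

1 Word-Final Devoicing: [ivafutiz] → [ivafutis]
2 Intervocalic Voicing: [ivafutis] → [ivavudis]
3 Regressive Voicing Assimilation: no change — [ivavudis]
Rule 2 changed 2 position(s).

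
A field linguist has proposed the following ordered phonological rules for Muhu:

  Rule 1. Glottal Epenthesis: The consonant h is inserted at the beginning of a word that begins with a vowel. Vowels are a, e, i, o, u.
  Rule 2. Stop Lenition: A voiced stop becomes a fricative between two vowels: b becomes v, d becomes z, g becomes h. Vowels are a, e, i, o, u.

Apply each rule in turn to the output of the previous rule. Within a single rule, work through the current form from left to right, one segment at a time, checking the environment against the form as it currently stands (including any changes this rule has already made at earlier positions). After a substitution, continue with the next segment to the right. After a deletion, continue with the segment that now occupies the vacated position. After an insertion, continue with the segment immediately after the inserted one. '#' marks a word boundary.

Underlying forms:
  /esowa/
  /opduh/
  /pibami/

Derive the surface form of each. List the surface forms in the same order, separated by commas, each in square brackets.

[hesowa], [hopduh], [pivami]

/esowa/:
  Rule 1 Glottal Epenthesis: [esowa] → [hesowa]
  Rule 2 Stop Lenition: no change — [hesowa]
/opduh/:
  Rule 1 Glottal Epenthesis: [opduh] → [hopduh]
  Rule 2 Stop Lenition: no change — [hopduh]
/pibami/:
  Rule 1 Glottal Epenthesis: no change — [pibami]
  Rule 2 Stop Lenition: [pibami] → [pivami]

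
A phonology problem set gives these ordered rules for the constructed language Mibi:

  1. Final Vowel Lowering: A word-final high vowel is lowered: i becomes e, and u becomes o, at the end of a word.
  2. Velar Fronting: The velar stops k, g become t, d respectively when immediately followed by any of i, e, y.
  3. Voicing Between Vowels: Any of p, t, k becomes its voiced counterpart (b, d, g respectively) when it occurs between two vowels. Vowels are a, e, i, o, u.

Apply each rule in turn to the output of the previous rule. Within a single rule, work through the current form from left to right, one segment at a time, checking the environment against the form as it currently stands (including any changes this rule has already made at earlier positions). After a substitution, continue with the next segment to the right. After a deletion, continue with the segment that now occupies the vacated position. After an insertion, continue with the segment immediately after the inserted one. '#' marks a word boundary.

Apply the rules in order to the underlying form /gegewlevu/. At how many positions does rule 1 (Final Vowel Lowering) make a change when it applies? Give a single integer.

1

1 Final Vowel Lowering: [gegewlevu] → [gegewlevo]
2 Velar Fronting: [gegewlevo] → [dedewlevo]
3 Voicing Between Vowels: no change — [dedewlevo]
Rule 1 changed 1 position(s).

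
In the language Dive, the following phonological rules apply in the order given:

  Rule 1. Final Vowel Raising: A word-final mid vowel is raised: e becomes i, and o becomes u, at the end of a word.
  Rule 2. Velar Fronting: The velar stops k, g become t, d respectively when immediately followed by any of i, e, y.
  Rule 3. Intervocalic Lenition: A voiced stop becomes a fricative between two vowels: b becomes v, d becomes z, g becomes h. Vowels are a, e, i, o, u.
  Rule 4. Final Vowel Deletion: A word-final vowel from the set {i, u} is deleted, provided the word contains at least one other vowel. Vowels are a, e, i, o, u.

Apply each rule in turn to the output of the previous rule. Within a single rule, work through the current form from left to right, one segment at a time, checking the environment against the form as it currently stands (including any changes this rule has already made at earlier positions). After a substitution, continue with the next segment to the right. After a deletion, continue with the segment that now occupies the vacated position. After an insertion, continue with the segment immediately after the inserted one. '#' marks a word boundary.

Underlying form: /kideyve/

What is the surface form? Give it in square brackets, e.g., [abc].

[tizeyv]

Rule 1 Final Vowel Raising: [kideyve] → [kideyvi]
Rule 2 Velar Fronting: [kideyvi] → [tideyvi]
Rule 3 Intervocalic Lenition: [tideyvi] → [tizeyvi]
Rule 4 Final Vowel Deletion: [tizeyvi] → [tizeyv]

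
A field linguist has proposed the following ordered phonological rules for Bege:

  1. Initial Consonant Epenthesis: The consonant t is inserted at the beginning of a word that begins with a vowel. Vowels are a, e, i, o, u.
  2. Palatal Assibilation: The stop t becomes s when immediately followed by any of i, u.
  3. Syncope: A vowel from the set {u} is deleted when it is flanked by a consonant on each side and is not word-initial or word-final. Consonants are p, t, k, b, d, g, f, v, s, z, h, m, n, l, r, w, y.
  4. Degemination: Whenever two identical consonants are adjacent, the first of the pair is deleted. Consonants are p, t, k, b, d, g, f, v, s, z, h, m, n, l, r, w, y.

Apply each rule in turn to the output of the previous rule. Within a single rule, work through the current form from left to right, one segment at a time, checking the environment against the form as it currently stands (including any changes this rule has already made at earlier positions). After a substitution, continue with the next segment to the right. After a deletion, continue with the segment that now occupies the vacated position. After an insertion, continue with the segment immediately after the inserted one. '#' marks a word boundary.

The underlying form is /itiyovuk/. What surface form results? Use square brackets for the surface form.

1 Initial Consonant Epenthesis: [itiyovuk] → [titiyovuk]
2 Palatal Assibilation: [titiyovuk] → [sisiyovuk]
3 Syncope: [sisiyovuk] → [sisiyovk]
4 Degemination: no change — [sisiyovk]

[sisiyovk]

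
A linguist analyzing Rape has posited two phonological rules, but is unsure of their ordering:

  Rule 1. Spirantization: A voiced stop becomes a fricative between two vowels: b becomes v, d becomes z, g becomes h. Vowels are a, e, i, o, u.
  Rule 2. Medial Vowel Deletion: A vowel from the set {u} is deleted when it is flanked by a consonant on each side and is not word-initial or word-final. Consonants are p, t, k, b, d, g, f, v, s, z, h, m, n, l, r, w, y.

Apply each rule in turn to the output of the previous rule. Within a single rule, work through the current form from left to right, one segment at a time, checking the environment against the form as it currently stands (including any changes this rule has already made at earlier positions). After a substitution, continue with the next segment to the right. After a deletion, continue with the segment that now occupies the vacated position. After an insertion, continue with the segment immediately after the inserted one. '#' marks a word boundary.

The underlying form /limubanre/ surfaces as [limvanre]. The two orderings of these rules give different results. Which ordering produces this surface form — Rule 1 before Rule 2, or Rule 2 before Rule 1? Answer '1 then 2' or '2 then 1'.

Order 1 then 2:
  1 Spirantization: [limubanre] → [limuvanre]
  2 Medial Vowel Deletion: [limuvanre] → [limvanre]
  result: [limvanre]
Order 2 then 1:
  2 Medial Vowel Deletion: [limubanre] → [limbanre]
  1 Spirantization: no change — [limbanre]
  result: [limbanre]

1 then 2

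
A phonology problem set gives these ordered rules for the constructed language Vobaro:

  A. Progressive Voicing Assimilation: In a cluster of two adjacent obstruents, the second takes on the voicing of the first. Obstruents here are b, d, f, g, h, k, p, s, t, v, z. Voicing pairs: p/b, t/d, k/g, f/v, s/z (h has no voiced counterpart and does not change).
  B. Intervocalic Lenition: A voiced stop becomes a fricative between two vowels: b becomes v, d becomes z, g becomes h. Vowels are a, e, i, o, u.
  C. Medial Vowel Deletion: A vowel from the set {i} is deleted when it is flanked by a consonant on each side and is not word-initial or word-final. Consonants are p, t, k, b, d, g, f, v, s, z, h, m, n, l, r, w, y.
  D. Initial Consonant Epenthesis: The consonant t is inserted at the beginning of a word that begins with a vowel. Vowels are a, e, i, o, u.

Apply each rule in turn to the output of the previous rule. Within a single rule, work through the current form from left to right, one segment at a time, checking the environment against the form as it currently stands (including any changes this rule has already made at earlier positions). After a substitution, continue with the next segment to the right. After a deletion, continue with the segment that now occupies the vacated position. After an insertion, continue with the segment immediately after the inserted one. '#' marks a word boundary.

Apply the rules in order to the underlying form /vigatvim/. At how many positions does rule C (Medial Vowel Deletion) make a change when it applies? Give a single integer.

2

A Progressive Voicing Assimilation: [vigatvim] → [vigatfim]
B Intervocalic Lenition: [vigatfim] → [vihatfim]
C Medial Vowel Deletion: [vihatfim] → [vhatfm]
D Initial Consonant Epenthesis: no change — [vhatfm]
Rule C changed 2 position(s).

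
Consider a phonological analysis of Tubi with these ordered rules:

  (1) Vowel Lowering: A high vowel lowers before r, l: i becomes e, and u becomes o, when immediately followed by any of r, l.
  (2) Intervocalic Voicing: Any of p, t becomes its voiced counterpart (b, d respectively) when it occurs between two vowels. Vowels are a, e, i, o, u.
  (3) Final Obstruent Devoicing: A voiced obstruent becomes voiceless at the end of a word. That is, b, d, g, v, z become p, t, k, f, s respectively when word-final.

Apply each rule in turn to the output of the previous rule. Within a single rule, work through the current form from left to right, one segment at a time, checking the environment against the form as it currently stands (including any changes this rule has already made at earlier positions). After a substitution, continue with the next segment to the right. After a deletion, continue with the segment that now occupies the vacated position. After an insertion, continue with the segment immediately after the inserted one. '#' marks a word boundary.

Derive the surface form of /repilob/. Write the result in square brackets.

[rebelop]

(1) Vowel Lowering: [repilob] → [repelob]
(2) Intervocalic Voicing: [repelob] → [rebelob]
(3) Final Obstruent Devoicing: [rebelob] → [rebelop]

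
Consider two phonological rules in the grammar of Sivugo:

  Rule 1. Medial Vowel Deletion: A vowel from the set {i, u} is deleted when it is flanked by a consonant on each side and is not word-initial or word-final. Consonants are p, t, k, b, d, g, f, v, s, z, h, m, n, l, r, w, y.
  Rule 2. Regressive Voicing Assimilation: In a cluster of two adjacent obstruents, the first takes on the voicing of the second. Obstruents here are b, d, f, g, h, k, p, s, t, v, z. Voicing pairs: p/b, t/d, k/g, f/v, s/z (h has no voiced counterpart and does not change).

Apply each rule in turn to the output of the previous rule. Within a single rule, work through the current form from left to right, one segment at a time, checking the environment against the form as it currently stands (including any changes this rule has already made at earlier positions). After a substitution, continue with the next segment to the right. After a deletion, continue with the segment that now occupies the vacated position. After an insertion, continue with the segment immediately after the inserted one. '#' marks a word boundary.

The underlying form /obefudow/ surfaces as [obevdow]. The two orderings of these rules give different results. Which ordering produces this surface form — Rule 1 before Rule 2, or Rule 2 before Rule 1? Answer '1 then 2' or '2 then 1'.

1 then 2

Order 1 then 2:
  1 Medial Vowel Deletion: [obefudow] → [obefdow]
  2 Regressive Voicing Assimilation: [obefdow] → [obevdow]
  result: [obevdow]
Order 2 then 1:
  2 Regressive Voicing Assimilation: no change — [obefudow]
  1 Medial Vowel Deletion: [obefudow] → [obefdow]
  result: [obefdow]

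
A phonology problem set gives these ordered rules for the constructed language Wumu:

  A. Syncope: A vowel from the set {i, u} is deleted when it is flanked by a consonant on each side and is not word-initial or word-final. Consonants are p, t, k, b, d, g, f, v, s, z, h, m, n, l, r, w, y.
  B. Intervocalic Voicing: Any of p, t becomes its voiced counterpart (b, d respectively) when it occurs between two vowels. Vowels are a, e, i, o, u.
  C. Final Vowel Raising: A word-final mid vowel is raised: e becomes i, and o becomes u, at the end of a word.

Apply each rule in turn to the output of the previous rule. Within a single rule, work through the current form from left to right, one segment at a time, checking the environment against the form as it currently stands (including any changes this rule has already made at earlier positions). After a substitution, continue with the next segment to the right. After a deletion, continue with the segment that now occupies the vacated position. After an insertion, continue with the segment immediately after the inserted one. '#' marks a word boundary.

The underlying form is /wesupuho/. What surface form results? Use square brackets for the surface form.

[wesphu]

A Syncope: [wesupuho] → [wespho]
B Intervocalic Voicing: no change — [wespho]
C Final Vowel Raising: [wespho] → [wesphu]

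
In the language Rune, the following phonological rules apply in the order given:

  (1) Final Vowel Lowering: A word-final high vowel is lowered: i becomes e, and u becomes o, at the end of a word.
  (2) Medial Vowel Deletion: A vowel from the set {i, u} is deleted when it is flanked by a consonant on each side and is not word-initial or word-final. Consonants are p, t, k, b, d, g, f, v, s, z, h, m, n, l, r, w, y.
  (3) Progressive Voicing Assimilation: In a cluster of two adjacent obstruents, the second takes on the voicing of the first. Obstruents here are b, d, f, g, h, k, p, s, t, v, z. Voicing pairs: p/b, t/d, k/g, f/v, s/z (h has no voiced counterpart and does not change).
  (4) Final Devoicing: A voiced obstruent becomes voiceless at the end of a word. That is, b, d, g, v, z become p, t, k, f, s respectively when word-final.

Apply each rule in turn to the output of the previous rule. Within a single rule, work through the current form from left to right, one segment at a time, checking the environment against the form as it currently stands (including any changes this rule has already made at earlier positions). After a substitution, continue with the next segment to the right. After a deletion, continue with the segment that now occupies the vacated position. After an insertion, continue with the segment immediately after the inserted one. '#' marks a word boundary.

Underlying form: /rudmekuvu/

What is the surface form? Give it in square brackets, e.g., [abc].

[rdmekfo]

(1) Final Vowel Lowering: [rudmekuvu] → [rudmekuvo]
(2) Medial Vowel Deletion: [rudmekuvo] → [rdmekvo]
(3) Progressive Voicing Assimilation: [rdmekvo] → [rdmekfo]
(4) Final Devoicing: no change — [rdmekfo]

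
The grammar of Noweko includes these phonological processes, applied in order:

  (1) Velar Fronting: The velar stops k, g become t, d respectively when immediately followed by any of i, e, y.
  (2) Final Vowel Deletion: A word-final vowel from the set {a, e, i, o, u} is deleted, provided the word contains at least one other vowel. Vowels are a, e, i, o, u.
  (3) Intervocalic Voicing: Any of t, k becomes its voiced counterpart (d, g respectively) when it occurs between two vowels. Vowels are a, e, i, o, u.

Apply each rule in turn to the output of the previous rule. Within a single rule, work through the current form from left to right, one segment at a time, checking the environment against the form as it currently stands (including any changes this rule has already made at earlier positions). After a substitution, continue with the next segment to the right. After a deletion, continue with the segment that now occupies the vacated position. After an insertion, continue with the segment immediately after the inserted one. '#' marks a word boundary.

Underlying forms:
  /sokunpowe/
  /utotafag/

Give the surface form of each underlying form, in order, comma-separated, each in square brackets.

[sogunpow], [udodafag]

/sokunpowe/:
  (1) Velar Fronting: no change — [sokunpowe]
  (2) Final Vowel Deletion: [sokunpowe] → [sokunpow]
  (3) Intervocalic Voicing: [sokunpow] → [sogunpow]
/utotafag/:
  (1) Velar Fronting: no change — [utotafag]
  (2) Final Vowel Deletion: no change — [utotafag]
  (3) Intervocalic Voicing: [utotafag] → [udodafag]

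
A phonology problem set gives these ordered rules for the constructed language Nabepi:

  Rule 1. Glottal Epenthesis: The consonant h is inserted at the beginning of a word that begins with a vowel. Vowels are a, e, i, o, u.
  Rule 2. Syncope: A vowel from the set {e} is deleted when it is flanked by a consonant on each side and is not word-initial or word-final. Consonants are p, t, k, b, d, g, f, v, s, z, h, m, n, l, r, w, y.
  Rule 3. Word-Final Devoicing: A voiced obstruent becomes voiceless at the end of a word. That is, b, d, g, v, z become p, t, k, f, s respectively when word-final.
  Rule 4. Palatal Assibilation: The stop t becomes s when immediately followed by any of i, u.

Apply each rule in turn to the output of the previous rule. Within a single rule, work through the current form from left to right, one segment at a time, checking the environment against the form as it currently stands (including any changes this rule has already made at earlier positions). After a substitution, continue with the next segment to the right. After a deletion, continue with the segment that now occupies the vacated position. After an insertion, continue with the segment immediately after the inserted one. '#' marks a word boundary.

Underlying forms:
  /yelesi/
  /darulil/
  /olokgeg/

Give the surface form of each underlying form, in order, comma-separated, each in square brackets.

/yelesi/:
  Rule 1 Glottal Epenthesis: no change — [yelesi]
  Rule 2 Syncope: [yelesi] → [ylsi]
  Rule 3 Word-Final Devoicing: no change — [ylsi]
  Rule 4 Palatal Assibilation: no change — [ylsi]
/darulil/:
  Rule 1 Glottal Epenthesis: no change — [darulil]
  Rule 2 Syncope: no change — [darulil]
  Rule 3 Word-Final Devoicing: no change — [darulil]
  Rule 4 Palatal Assibilation: no change — [darulil]
/olokgeg/:
  Rule 1 Glottal Epenthesis: [olokgeg] → [holokgeg]
  Rule 2 Syncope: [holokgeg] → [holokgg]
  Rule 3 Word-Final Devoicing: [holokgg] → [holokgk]
  Rule 4 Palatal Assibilation: no change — [holokgk]

[ylsi], [darulil], [holokgk]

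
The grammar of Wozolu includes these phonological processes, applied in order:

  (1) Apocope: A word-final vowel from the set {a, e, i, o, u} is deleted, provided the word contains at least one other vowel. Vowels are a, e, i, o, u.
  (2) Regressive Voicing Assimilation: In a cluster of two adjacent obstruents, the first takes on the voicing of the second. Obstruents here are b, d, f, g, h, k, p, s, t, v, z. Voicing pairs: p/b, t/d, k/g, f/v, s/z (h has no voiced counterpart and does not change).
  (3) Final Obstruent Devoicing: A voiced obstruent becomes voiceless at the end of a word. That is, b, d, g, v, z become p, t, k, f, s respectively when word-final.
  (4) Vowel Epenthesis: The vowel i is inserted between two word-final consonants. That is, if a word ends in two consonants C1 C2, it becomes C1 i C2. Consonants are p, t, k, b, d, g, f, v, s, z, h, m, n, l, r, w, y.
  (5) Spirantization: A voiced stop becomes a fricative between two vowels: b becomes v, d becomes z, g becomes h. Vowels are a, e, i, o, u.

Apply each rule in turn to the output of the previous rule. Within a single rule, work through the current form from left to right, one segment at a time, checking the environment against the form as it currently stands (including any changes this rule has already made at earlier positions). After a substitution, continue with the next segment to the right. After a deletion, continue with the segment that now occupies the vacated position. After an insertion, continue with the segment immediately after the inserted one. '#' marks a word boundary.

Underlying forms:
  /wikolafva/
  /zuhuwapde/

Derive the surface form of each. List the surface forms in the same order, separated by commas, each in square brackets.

[wikolavif], [zuhuwavit]

/wikolafva/:
  (1) Apocope: [wikolafva] → [wikolafv]
  (2) Regressive Voicing Assimilation: [wikolafv] → [wikolavv]
  (3) Final Obstruent Devoicing: [wikolavv] → [wikolavf]
  (4) Vowel Epenthesis: [wikolavf] → [wikolavif]
  (5) Spirantization: no change — [wikolavif]
/zuhuwapde/:
  (1) Apocope: [zuhuwapde] → [zuhuwapd]
  (2) Regressive Voicing Assimilation: [zuhuwapd] → [zuhuwabd]
  (3) Final Obstruent Devoicing: [zuhuwabd] → [zuhuwabt]
  (4) Vowel Epenthesis: [zuhuwabt] → [zuhuwabit]
  (5) Spirantization: [zuhuwabit] → [zuhuwavit]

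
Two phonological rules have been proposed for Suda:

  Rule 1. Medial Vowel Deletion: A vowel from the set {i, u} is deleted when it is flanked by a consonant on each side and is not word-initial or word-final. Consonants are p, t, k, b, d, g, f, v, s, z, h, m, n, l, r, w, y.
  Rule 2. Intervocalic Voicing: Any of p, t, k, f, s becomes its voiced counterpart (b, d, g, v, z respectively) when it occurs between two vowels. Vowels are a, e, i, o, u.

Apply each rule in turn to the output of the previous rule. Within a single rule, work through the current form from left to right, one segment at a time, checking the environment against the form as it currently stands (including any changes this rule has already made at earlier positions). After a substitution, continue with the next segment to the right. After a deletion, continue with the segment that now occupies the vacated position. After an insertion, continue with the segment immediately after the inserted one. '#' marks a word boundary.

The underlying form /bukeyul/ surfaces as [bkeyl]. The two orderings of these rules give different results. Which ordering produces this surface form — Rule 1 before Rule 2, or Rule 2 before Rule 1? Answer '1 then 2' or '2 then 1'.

Order 1 then 2:
  1 Medial Vowel Deletion: [bukeyul] → [bkeyl]
  2 Intervocalic Voicing: no change — [bkeyl]
  result: [bkeyl]
Order 2 then 1:
  2 Intervocalic Voicing: [bukeyul] → [bugeyul]
  1 Medial Vowel Deletion: [bugeyul] → [bgeyl]
  result: [bgeyl]

1 then 2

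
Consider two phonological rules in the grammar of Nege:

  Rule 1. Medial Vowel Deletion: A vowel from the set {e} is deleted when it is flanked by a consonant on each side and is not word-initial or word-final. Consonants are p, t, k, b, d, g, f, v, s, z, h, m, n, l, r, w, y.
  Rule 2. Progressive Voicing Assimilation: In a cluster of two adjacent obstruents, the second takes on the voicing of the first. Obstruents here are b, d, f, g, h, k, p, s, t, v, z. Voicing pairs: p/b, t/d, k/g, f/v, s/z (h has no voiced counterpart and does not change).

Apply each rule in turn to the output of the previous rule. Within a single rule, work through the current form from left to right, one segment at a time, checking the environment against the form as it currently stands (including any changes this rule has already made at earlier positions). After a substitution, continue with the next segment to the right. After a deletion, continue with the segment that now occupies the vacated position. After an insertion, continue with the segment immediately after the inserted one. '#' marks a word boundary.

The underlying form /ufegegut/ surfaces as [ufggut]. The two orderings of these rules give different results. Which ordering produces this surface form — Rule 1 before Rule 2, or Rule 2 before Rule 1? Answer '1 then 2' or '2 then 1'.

Order 1 then 2:
  1 Medial Vowel Deletion: [ufegegut] → [ufggut]
  2 Progressive Voicing Assimilation: [ufggut] → [ufkkut]
  result: [ufkkut]
Order 2 then 1:
  2 Progressive Voicing Assimilation: no change — [ufegegut]
  1 Medial Vowel Deletion: [ufegegut] → [ufggut]
  result: [ufggut]

2 then 1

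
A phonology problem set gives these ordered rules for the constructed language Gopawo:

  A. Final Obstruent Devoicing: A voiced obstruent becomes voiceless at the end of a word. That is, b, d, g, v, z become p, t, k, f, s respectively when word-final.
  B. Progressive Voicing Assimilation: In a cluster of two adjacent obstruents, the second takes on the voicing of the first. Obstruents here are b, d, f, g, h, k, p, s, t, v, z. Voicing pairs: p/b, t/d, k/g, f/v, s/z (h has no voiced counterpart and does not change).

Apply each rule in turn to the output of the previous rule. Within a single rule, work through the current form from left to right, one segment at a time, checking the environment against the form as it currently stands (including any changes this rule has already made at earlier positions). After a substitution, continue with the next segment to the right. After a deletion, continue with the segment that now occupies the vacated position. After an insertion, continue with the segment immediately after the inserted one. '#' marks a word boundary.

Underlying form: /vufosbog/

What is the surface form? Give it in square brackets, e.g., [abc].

A Final Obstruent Devoicing: [vufosbog] → [vufosbok]
B Progressive Voicing Assimilation: [vufosbok] → [vufospok]

[vufospok]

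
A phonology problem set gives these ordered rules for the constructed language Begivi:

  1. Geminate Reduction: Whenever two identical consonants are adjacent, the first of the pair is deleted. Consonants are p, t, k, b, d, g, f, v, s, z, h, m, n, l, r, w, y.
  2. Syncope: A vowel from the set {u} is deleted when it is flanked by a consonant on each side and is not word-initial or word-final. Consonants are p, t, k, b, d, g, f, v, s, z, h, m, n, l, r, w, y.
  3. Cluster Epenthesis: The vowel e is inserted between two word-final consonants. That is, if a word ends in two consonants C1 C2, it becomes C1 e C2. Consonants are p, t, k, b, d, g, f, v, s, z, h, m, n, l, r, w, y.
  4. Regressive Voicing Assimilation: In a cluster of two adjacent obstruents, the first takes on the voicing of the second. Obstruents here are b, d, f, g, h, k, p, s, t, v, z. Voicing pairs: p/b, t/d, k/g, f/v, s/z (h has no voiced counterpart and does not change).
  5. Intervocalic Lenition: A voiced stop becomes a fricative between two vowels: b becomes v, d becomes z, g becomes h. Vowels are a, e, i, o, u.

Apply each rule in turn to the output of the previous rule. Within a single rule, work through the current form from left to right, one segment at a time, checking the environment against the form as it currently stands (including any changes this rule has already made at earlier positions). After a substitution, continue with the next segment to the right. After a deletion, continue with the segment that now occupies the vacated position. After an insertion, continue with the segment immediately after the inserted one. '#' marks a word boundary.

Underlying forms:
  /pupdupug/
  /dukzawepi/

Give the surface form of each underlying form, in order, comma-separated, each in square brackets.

[pbtpeg], [tgzawepi]

/pupdupug/:
  1 Geminate Reduction: no change — [pupdupug]
  2 Syncope: [pupdupug] → [ppdpg]
  3 Cluster Epenthesis: [ppdpg] → [ppdpeg]
  4 Regressive Voicing Assimilation: [ppdpeg] → [pbtpeg]
  5 Intervocalic Lenition: no change — [pbtpeg]
/dukzawepi/:
  1 Geminate Reduction: no change — [dukzawepi]
  2 Syncope: [dukzawepi] → [dkzawepi]
  3 Cluster Epenthesis: no change — [dkzawepi]
  4 Regressive Voicing Assimilation: [dkzawepi] → [tgzawepi]
  5 Intervocalic Lenition: no change — [tgzawepi]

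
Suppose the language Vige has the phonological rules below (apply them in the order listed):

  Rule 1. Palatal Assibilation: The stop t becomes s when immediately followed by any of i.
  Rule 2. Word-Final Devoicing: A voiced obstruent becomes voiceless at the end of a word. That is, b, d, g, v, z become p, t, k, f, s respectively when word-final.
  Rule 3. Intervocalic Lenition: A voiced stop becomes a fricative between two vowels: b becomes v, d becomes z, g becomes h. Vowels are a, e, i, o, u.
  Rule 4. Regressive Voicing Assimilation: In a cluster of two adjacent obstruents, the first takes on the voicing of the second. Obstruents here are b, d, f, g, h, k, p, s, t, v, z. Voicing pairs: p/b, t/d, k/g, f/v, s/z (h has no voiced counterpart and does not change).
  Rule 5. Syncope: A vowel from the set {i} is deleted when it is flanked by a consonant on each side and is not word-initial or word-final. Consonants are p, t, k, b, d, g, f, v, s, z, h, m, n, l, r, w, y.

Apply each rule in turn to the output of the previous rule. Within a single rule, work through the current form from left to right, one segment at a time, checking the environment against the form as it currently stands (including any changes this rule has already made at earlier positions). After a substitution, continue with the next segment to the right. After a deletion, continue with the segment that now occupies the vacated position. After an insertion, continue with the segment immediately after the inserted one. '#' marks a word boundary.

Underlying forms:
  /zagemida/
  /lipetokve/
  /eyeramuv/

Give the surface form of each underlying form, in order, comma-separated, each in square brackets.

/zagemida/:
  Rule 1 Palatal Assibilation: no change — [zagemida]
  Rule 2 Word-Final Devoicing: no change — [zagemida]
  Rule 3 Intervocalic Lenition: [zagemida] → [zahemiza]
  Rule 4 Regressive Voicing Assimilation: no change — [zahemiza]
  Rule 5 Syncope: [zahemiza] → [zahemza]
/lipetokve/:
  Rule 1 Palatal Assibilation: no change — [lipetokve]
  Rule 2 Word-Final Devoicing: no change — [lipetokve]
  Rule 3 Intervocalic Lenition: no change — [lipetokve]
  Rule 4 Regressive Voicing Assimilation: [lipetokve] → [lipetogve]
  Rule 5 Syncope: [lipetogve] → [lpetogve]
/eyeramuv/:
  Rule 1 Palatal Assibilation: no change — [eyeramuv]
  Rule 2 Word-Final Devoicing: [eyeramuv] → [eyeramuf]
  Rule 3 Intervocalic Lenition: no change — [eyeramuf]
  Rule 4 Regressive Voicing Assimilation: no change — [eyeramuf]
  Rule 5 Syncope: no change — [eyeramuf]

[zahemza], [lpetogve], [eyeramuf]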